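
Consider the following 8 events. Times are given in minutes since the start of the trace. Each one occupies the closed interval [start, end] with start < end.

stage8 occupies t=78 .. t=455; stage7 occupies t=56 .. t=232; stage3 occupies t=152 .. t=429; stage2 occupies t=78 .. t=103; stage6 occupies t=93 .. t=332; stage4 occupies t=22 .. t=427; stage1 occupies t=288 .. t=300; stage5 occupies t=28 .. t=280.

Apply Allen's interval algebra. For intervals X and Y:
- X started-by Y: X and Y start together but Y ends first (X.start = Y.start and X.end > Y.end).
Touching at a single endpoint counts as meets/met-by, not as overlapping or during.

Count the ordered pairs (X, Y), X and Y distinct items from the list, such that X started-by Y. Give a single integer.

1

Checking all 56 ordered pairs for relation 'started-by'; matching pairs in alphabetical order:
(stage8, stage2): stage8 started-by stage2 ✓
Count: 1.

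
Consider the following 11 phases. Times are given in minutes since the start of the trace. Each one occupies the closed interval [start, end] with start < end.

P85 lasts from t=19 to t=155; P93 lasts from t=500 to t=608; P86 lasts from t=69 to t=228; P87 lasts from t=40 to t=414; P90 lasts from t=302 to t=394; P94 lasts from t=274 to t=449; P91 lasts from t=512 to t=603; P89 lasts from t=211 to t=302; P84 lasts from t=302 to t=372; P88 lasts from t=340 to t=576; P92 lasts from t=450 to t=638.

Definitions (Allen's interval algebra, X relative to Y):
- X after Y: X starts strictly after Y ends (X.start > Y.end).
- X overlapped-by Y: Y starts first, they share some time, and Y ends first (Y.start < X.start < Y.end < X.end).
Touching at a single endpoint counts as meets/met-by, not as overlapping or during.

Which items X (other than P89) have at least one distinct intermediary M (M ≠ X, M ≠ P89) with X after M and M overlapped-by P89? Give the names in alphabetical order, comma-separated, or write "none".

P91, P92, P93

Target P89 = [t=211, t=302].
Intermediaries M with M overlapped-by P89: P94.
Via P94 — items with X after P94: P91, P92, P93.
Union: P91, P92, P93.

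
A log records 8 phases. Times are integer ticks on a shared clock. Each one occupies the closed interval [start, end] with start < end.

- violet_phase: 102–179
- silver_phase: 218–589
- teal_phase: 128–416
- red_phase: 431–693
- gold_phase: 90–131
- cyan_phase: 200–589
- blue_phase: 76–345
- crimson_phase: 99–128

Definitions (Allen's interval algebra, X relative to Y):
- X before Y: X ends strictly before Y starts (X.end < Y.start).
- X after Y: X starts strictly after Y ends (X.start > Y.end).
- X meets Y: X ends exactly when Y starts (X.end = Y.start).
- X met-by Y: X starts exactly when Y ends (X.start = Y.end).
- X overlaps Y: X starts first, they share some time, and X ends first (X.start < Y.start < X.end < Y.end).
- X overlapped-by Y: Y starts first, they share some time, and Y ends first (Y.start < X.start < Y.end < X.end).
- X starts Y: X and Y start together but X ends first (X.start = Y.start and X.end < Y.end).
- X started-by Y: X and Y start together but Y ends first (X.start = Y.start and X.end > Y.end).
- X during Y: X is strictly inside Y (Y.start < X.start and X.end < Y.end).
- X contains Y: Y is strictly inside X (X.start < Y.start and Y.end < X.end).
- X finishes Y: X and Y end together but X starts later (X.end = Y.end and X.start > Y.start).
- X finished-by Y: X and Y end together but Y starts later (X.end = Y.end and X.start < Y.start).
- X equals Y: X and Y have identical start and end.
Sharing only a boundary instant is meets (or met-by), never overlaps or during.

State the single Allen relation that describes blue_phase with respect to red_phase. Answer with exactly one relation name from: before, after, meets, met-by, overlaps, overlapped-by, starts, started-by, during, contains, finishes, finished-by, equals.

before

blue_phase = [76, 345]; red_phase = [431, 693].
Compare endpoints: blue_phase.start < red_phase.start, blue_phase.start < red_phase.end, blue_phase.end < red_phase.start, blue_phase.end < red_phase.end.
That pattern is 'before'.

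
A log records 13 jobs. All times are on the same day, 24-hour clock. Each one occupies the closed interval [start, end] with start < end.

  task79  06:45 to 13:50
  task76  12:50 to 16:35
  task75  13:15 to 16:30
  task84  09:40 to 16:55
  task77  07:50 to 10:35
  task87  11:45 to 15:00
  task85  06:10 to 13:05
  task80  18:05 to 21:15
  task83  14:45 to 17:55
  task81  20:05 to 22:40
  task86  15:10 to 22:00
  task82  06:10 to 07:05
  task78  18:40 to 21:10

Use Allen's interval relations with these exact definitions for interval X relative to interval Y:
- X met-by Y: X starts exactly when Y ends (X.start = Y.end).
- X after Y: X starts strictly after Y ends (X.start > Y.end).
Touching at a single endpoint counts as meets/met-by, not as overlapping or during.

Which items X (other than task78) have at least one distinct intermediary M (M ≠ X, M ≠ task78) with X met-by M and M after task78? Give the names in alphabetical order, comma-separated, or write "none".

Target task78 = [18:40, 21:10].
Intermediaries M with M after task78: none.
Union: none.

none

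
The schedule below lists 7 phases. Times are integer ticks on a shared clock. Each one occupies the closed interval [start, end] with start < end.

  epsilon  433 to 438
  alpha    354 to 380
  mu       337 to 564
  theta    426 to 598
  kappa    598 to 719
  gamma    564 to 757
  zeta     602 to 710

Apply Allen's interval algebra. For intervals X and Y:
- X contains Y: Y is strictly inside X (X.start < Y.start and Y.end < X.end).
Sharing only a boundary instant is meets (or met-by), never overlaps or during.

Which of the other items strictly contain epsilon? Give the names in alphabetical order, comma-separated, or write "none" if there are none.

mu, theta

Target epsilon = [433, 438].
alpha [354, 380] → before → no.
gamma [564, 757] → after → no.
kappa [598, 719] → after → no.
mu [337, 564] → contains → yes.
theta [426, 598] → contains → yes.
zeta [602, 710] → after → no.
Result: mu, theta.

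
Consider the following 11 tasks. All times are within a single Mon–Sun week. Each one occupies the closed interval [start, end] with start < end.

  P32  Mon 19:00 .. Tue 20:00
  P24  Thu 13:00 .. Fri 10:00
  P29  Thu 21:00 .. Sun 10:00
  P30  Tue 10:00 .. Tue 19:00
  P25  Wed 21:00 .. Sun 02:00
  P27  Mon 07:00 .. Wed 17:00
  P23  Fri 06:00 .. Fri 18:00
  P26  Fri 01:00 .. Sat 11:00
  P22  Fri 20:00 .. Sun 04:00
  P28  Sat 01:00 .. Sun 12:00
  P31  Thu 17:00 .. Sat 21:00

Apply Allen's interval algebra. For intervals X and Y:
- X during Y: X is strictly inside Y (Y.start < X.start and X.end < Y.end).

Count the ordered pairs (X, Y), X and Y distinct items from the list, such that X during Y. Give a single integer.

Checking all 110 ordered pairs for relation 'during'; matching pairs in alphabetical order:
(P22, P29): P22 during P29 ✓
(P23, P25): P23 during P25 ✓
(P23, P26): P23 during P26 ✓
(P23, P29): P23 during P29 ✓
(P23, P31): P23 during P31 ✓
(P24, P25): P24 during P25 ✓
(P26, P25): P26 during P25 ✓
(P26, P29): P26 during P29 ✓
(P26, P31): P26 during P31 ✓
(P30, P27): P30 during P27 ✓
(P30, P32): P30 during P32 ✓
(P31, P25): P31 during P25 ✓
(P32, P27): P32 during P27 ✓
Count: 13.

13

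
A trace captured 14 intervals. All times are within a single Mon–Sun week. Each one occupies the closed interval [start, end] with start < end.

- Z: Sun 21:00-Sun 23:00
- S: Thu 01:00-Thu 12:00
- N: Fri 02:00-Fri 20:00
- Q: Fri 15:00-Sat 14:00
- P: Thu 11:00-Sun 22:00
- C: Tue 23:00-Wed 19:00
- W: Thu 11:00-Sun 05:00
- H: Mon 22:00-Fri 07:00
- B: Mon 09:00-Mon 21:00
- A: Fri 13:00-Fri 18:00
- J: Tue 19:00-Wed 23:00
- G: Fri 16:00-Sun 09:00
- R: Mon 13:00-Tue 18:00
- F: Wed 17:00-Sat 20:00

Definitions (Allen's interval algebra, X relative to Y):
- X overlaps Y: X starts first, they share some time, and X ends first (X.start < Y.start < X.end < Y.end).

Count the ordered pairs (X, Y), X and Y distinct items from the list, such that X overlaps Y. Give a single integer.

Checking all 182 ordered pairs for relation 'overlaps'; matching pairs in alphabetical order:
(A, G): A overlaps G ✓
(A, Q): A overlaps Q ✓
(B, R): B overlaps R ✓
(C, F): C overlaps F ✓
(F, G): F overlaps G ✓
(F, P): F overlaps P ✓
(F, W): F overlaps W ✓
(H, F): H overlaps F ✓
(H, N): H overlaps N ✓
(H, P): H overlaps P ✓
(H, W): H overlaps W ✓
(J, F): J overlaps F ✓
(N, G): N overlaps G ✓
(N, Q): N overlaps Q ✓
(P, Z): P overlaps Z ✓
(Q, G): Q overlaps G ✓
(R, H): R overlaps H ✓
(S, P): S overlaps P ✓
(S, W): S overlaps W ✓
(W, G): W overlaps G ✓
Count: 20.

20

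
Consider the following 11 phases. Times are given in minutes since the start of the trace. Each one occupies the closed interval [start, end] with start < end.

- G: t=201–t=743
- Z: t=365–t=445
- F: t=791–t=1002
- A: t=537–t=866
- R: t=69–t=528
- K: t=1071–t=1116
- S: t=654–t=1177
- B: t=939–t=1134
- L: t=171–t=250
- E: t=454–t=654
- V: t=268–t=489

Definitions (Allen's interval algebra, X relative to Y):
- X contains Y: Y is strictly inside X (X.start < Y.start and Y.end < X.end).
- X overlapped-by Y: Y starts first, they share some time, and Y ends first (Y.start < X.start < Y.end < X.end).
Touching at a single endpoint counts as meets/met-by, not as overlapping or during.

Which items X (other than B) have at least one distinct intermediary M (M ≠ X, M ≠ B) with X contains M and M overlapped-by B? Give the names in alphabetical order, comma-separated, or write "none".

none

Target B = [t=939, t=1134].
Intermediaries M with M overlapped-by B: none.
Union: none.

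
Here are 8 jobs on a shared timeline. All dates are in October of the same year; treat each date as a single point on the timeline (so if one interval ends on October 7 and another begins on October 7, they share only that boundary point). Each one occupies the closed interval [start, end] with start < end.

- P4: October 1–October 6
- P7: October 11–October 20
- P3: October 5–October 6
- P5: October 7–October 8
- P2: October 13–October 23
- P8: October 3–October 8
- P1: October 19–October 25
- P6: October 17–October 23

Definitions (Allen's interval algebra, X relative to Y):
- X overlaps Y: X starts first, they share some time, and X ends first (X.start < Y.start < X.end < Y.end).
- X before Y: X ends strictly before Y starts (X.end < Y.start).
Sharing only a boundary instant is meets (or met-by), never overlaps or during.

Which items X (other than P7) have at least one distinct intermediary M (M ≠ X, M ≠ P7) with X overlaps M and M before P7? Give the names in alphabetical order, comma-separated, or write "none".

P4

Target P7 = [October 11, October 20].
Intermediaries M with M before P7: P3, P4, P5, P8.
Via P3 — items with X overlaps P3: none.
Via P4 — items with X overlaps P4: none.
Via P5 — items with X overlaps P5: none.
Via P8 — items with X overlaps P8: P4.
Union: P4.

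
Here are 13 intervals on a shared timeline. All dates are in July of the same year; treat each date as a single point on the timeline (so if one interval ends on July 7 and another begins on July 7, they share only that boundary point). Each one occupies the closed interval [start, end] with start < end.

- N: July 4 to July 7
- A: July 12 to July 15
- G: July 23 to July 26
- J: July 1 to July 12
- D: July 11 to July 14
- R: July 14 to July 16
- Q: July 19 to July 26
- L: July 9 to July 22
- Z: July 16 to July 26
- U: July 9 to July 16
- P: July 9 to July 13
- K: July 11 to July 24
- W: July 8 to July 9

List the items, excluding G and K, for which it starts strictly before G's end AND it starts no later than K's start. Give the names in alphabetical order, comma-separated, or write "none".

Conditions: its start is strictly before G's end (X.start < July 26) AND its start is no later than K's start (X.start <= July 11).
A: start July 12 < July 26? ✓; start July 12 <= July 11? ✗ → no.
D: start July 11 < July 26? ✓; start July 11 <= July 11? ✓ → yes.
J: start July 1 < July 26? ✓; start July 1 <= July 11? ✓ → yes.
L: start July 9 < July 26? ✓; start July 9 <= July 11? ✓ → yes.
N: start July 4 < July 26? ✓; start July 4 <= July 11? ✓ → yes.
P: start July 9 < July 26? ✓; start July 9 <= July 11? ✓ → yes.
Q: start July 19 < July 26? ✓; start July 19 <= July 11? ✗ → no.
R: start July 14 < July 26? ✓; start July 14 <= July 11? ✗ → no.
U: start July 9 < July 26? ✓; start July 9 <= July 11? ✓ → yes.
W: start July 8 < July 26? ✓; start July 8 <= July 11? ✓ → yes.
Z: start July 16 < July 26? ✓; start July 16 <= July 11? ✗ → no.
Result: D, J, L, N, P, U, W.

D, J, L, N, P, U, W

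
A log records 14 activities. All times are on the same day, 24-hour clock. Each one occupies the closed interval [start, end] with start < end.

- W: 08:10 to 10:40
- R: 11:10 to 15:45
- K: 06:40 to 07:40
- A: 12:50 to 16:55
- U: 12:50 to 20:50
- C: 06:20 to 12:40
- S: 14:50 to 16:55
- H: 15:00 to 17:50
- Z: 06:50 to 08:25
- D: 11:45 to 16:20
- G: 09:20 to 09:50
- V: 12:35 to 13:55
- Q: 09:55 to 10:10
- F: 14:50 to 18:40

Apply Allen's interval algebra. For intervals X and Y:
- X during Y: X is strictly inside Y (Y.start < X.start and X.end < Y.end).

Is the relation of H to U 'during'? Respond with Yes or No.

Yes

H = [15:00, 17:50], U = [12:50, 20:50].
Actual relation of H to U: during.
Asked whether 'during' holds → Yes.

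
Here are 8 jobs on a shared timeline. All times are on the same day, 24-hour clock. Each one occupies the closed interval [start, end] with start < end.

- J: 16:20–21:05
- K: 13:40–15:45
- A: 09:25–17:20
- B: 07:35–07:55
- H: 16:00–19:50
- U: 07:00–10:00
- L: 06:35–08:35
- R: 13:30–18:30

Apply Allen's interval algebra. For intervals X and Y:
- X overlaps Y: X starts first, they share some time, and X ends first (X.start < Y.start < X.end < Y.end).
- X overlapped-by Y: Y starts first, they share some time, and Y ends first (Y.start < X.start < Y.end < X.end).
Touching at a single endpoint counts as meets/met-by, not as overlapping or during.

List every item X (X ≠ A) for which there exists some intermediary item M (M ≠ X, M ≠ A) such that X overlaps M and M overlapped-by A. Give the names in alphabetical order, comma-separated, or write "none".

Target A = [09:25, 17:20].
Intermediaries M with M overlapped-by A: H, J, R.
Via H — items with X overlaps H: R.
Via J — items with X overlaps J: H, R.
Via R — items with X overlaps R: none.
Union: H, R.

H, R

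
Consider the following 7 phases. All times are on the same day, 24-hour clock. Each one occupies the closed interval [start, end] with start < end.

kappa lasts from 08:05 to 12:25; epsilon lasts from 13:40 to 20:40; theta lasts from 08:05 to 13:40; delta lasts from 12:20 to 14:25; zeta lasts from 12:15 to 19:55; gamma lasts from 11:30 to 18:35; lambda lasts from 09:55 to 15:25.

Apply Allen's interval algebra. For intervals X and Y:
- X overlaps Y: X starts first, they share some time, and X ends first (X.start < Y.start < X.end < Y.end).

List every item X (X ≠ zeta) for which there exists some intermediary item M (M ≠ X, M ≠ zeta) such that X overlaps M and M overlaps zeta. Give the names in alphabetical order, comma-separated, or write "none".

kappa, lambda, theta

Target zeta = [12:15, 19:55].
Intermediaries M with M overlaps zeta: gamma, kappa, lambda, theta.
Via gamma — items with X overlaps gamma: kappa, lambda, theta.
Via kappa — items with X overlaps kappa: none.
Via lambda — items with X overlaps lambda: kappa, theta.
Via theta — items with X overlaps theta: none.
Union: kappa, lambda, theta.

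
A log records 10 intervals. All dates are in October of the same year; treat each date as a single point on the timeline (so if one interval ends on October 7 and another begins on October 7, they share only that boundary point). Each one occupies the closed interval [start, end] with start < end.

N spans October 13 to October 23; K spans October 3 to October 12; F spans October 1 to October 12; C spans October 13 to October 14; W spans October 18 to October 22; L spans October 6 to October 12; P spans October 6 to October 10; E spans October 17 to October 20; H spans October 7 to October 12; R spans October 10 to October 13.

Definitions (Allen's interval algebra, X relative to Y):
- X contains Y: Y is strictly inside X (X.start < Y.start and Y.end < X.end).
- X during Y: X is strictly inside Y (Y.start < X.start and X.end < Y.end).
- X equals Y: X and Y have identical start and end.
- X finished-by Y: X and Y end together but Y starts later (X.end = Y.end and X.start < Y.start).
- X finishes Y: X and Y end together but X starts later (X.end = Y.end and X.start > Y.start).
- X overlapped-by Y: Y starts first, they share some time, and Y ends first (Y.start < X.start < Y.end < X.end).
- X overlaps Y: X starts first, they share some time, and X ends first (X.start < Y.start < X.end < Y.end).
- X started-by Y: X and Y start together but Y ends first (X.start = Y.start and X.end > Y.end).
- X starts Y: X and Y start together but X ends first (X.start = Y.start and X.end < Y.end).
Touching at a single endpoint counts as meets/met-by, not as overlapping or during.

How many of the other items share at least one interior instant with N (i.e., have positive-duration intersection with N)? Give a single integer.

Target N = [October 13, October 23].
C [October 13, October 14] → starts → counts.
E [October 17, October 20] → during → counts.
F [October 1, October 12] → before → no.
H [October 7, October 12] → before → no.
K [October 3, October 12] → before → no.
L [October 6, October 12] → before → no.
P [October 6, October 10] → before → no.
R [October 10, October 13] → meets → no.
W [October 18, October 22] → during → counts.
Total: 3.

3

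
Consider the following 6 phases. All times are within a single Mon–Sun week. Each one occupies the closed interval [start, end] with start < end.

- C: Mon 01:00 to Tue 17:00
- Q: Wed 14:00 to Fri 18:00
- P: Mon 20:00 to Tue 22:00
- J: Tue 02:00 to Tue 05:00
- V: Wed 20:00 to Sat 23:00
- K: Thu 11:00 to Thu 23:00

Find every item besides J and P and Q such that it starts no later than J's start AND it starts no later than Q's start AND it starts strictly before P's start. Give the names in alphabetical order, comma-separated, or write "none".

Conditions: its start is no later than J's start (X.start <= Tue 02:00) AND its start is no later than Q's start (X.start <= Wed 14:00) AND its start is strictly before P's start (X.start < Mon 20:00).
C: start Mon 01:00 <= Tue 02:00? ✓; start Mon 01:00 <= Wed 14:00? ✓; start Mon 01:00 < Mon 20:00? ✓ → yes.
K: start Thu 11:00 <= Tue 02:00? ✗; start Thu 11:00 <= Wed 14:00? ✗; start Thu 11:00 < Mon 20:00? ✗ → no.
V: start Wed 20:00 <= Tue 02:00? ✗; start Wed 20:00 <= Wed 14:00? ✗; start Wed 20:00 < Mon 20:00? ✗ → no.
Result: C.

C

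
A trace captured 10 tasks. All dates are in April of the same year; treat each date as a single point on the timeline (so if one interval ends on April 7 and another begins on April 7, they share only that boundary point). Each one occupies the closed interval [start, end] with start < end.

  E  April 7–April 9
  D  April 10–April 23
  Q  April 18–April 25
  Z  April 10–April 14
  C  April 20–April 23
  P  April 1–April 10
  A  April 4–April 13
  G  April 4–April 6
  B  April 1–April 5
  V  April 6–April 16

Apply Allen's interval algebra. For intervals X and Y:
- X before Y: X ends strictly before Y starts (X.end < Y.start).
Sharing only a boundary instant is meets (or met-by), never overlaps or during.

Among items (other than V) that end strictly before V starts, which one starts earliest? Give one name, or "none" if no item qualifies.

Target V = [April 6, April 16].
A [April 4, April 13] → overlaps → excluded.
B [April 1, April 5] → before → candidate.
C [April 20, April 23] → after → excluded.
D [April 10, April 23] → overlapped-by → excluded.
E [April 7, April 9] → during → excluded.
G [April 4, April 6] → meets → excluded.
P [April 1, April 10] → overlaps → excluded.
Q [April 18, April 25] → after → excluded.
Z [April 10, April 14] → during → excluded.
Among candidates, earliest start is April 1 → B.

B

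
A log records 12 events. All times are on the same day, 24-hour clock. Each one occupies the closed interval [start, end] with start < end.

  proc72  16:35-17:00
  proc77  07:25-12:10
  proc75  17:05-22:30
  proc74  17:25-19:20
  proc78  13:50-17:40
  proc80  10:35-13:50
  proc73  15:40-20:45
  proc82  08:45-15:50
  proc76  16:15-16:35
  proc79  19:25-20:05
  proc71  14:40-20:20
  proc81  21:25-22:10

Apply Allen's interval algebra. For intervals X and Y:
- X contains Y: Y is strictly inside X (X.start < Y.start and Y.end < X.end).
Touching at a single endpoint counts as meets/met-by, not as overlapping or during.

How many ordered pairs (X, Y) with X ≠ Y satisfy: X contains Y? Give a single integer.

Checking all 132 ordered pairs for relation 'contains'; matching pairs in alphabetical order:
(proc71, proc72): proc71 contains proc72 ✓
(proc71, proc74): proc71 contains proc74 ✓
(proc71, proc76): proc71 contains proc76 ✓
(proc71, proc79): proc71 contains proc79 ✓
(proc73, proc72): proc73 contains proc72 ✓
(proc73, proc74): proc73 contains proc74 ✓
(proc73, proc76): proc73 contains proc76 ✓
(proc73, proc79): proc73 contains proc79 ✓
(proc75, proc74): proc75 contains proc74 ✓
(proc75, proc79): proc75 contains proc79 ✓
(proc75, proc81): proc75 contains proc81 ✓
(proc78, proc72): proc78 contains proc72 ✓
(proc78, proc76): proc78 contains proc76 ✓
(proc82, proc80): proc82 contains proc80 ✓
Count: 14.

14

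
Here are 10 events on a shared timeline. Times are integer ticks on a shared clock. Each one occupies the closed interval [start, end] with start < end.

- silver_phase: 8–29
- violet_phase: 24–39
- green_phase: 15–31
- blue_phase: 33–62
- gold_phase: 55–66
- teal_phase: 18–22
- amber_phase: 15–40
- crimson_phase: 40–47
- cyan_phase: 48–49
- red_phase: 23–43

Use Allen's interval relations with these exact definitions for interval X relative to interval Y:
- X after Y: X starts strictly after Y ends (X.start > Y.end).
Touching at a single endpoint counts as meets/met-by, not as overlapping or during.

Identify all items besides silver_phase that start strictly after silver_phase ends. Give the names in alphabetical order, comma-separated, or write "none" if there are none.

blue_phase, crimson_phase, cyan_phase, gold_phase

Target silver_phase = [8, 29].
amber_phase [15, 40] → overlapped-by → no.
blue_phase [33, 62] → after → yes.
crimson_phase [40, 47] → after → yes.
cyan_phase [48, 49] → after → yes.
gold_phase [55, 66] → after → yes.
green_phase [15, 31] → overlapped-by → no.
red_phase [23, 43] → overlapped-by → no.
teal_phase [18, 22] → during → no.
violet_phase [24, 39] → overlapped-by → no.
Result: blue_phase, crimson_phase, cyan_phase, gold_phase.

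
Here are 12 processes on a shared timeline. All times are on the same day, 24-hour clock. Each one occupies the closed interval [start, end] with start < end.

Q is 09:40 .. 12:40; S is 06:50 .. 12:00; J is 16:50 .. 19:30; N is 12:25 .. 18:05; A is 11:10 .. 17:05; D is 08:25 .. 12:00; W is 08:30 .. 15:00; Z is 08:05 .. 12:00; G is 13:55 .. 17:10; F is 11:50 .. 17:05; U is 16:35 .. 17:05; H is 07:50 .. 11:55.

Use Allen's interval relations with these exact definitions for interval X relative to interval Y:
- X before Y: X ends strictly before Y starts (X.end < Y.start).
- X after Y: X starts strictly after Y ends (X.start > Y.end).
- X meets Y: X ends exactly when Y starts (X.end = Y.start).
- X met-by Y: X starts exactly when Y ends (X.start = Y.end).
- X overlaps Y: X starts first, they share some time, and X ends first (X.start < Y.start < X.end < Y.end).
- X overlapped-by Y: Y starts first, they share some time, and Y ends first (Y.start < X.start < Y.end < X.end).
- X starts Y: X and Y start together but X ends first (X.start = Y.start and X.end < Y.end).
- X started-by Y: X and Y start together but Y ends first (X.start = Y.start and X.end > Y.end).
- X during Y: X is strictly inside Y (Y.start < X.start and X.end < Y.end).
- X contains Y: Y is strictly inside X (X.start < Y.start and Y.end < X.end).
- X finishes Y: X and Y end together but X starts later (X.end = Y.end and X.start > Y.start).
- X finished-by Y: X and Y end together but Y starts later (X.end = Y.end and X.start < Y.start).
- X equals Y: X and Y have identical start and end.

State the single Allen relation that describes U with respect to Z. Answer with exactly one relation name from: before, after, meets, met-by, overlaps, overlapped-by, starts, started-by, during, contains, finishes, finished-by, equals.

after

U = [16:35, 17:05]; Z = [08:05, 12:00].
Compare endpoints: U.start > Z.start, U.start > Z.end, U.end > Z.start, U.end > Z.end.
That pattern is 'after'.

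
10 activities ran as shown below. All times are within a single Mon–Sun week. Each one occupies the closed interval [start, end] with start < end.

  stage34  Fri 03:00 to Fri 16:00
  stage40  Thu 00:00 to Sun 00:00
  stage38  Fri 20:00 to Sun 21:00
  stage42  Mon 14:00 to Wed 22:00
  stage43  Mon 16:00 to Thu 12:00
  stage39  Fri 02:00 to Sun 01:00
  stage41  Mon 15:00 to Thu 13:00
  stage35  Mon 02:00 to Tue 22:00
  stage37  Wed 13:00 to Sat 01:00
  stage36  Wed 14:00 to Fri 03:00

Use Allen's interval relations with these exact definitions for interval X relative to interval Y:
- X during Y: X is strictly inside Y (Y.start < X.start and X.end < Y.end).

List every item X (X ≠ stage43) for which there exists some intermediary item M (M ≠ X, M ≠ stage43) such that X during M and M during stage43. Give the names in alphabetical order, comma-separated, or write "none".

Target stage43 = [Mon 16:00, Thu 12:00].
Intermediaries M with M during stage43: none.
Union: none.

none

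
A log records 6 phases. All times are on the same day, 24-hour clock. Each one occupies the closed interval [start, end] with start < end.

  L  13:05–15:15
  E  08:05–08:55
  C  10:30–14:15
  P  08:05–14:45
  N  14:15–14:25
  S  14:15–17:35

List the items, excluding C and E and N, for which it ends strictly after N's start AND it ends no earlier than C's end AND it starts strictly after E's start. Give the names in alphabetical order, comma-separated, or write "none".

L, S

Conditions: its end is strictly after N's start (X.end > 14:15) AND its end is no earlier than C's end (X.end >= 14:15) AND its start is strictly after E's start (X.start > 08:05).
L: end 15:15 > 14:15? ✓; end 15:15 >= 14:15? ✓; start 13:05 > 08:05? ✓ → yes.
P: end 14:45 > 14:15? ✓; end 14:45 >= 14:15? ✓; start 08:05 > 08:05? ✗ → no.
S: end 17:35 > 14:15? ✓; end 17:35 >= 14:15? ✓; start 14:15 > 08:05? ✓ → yes.
Result: L, S.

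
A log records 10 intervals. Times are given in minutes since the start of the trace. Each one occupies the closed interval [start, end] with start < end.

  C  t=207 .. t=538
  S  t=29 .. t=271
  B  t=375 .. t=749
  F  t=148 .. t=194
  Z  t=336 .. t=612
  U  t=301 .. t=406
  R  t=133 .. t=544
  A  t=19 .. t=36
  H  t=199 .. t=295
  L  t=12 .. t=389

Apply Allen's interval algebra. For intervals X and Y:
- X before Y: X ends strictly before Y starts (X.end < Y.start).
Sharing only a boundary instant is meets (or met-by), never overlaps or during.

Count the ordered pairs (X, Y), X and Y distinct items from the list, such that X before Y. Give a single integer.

18

Checking all 90 ordered pairs for relation 'before'; matching pairs in alphabetical order:
(A, B): A before B ✓
(A, C): A before C ✓
(A, F): A before F ✓
(A, H): A before H ✓
(A, R): A before R ✓
(A, U): A before U ✓
(A, Z): A before Z ✓
(F, B): F before B ✓
(F, C): F before C ✓
(F, H): F before H ✓
(F, U): F before U ✓
(F, Z): F before Z ✓
(H, B): H before B ✓
(H, U): H before U ✓
(H, Z): H before Z ✓
(S, B): S before B ✓
(S, U): S before U ✓
(S, Z): S before Z ✓
Count: 18.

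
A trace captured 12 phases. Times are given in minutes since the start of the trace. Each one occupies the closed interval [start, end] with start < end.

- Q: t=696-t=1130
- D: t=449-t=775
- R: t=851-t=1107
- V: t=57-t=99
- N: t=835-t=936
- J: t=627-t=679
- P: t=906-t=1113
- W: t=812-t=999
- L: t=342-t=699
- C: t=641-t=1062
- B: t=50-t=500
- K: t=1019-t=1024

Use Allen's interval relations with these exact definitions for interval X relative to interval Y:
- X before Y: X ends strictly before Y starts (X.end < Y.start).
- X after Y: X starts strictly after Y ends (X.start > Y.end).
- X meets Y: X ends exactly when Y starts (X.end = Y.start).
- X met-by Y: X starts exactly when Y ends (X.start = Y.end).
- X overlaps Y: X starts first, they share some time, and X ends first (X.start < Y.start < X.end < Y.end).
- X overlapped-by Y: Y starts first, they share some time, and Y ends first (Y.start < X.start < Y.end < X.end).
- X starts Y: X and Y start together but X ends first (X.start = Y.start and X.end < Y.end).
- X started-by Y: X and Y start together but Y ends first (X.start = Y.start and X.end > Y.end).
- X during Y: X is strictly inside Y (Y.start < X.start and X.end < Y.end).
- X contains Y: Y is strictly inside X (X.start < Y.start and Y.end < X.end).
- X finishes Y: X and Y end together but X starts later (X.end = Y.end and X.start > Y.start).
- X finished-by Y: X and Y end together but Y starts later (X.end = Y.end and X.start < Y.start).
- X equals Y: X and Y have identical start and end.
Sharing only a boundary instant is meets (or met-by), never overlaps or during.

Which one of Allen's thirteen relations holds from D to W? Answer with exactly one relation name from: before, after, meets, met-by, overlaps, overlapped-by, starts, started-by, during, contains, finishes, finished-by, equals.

D = [t=449, t=775]; W = [t=812, t=999].
Compare endpoints: D.start < W.start, D.start < W.end, D.end < W.start, D.end < W.end.
That pattern is 'before'.

before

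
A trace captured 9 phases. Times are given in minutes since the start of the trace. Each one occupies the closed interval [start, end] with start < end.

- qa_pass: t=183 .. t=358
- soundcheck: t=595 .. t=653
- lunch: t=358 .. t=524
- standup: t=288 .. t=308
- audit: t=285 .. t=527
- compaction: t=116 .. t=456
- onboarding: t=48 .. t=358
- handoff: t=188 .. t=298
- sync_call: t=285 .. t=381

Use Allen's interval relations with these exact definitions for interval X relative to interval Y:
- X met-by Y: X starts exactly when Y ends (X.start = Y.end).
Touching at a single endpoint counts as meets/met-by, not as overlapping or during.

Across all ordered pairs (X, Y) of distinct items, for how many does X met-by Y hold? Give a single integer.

2

Checking all 72 ordered pairs for relation 'met-by'; matching pairs in alphabetical order:
(lunch, onboarding): lunch met-by onboarding ✓
(lunch, qa_pass): lunch met-by qa_pass ✓
Count: 2.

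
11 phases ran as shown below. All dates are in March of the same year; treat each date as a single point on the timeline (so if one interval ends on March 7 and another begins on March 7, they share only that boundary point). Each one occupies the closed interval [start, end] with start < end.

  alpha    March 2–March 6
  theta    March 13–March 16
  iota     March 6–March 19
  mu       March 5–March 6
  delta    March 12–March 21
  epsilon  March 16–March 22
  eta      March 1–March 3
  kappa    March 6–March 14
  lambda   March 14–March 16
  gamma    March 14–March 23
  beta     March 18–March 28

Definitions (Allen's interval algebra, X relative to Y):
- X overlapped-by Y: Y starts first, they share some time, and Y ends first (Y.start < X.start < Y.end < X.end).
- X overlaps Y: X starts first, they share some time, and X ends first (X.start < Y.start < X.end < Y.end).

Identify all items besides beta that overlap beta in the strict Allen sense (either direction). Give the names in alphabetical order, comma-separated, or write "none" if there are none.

Target beta = [March 18, March 28].
alpha [March 2, March 6] → before → no.
delta [March 12, March 21] → overlaps → yes.
epsilon [March 16, March 22] → overlaps → yes.
eta [March 1, March 3] → before → no.
gamma [March 14, March 23] → overlaps → yes.
iota [March 6, March 19] → overlaps → yes.
kappa [March 6, March 14] → before → no.
lambda [March 14, March 16] → before → no.
mu [March 5, March 6] → before → no.
theta [March 13, March 16] → before → no.
Result: delta, epsilon, gamma, iota.

delta, epsilon, gamma, iota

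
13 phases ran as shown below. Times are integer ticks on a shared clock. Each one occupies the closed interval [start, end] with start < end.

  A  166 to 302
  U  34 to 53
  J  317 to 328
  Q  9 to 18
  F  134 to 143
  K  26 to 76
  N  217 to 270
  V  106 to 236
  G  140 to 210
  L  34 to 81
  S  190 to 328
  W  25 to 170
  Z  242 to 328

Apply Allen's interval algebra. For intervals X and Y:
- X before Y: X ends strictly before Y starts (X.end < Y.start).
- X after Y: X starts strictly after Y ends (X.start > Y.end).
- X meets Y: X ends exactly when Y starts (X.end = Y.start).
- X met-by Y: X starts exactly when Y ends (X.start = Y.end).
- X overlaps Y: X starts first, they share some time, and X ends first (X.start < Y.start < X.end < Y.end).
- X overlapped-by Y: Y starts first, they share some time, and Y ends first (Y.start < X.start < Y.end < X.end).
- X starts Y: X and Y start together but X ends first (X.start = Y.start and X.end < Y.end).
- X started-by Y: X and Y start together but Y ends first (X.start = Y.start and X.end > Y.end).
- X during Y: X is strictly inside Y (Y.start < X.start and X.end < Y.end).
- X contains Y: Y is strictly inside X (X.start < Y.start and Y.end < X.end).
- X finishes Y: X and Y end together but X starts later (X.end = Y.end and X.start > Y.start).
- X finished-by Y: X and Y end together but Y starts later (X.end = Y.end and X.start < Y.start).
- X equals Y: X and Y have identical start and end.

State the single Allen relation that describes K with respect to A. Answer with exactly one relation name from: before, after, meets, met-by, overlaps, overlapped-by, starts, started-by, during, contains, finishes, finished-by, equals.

K = [26, 76]; A = [166, 302].
Compare endpoints: K.start < A.start, K.start < A.end, K.end < A.start, K.end < A.end.
That pattern is 'before'.

before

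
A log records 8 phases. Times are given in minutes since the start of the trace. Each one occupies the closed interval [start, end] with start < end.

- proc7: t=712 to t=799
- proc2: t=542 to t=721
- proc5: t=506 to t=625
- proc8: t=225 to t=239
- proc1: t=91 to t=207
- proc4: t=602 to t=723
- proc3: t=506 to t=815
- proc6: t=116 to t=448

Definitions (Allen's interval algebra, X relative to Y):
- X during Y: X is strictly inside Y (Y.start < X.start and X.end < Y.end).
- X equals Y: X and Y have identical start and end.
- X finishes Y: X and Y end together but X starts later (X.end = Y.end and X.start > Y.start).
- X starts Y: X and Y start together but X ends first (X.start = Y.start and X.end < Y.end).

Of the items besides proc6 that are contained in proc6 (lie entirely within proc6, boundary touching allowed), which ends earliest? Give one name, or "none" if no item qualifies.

Target proc6 = [t=116, t=448].
proc1 [t=91, t=207] → overlaps → excluded.
proc2 [t=542, t=721] → after → excluded.
proc3 [t=506, t=815] → after → excluded.
proc4 [t=602, t=723] → after → excluded.
proc5 [t=506, t=625] → after → excluded.
proc7 [t=712, t=799] → after → excluded.
proc8 [t=225, t=239] → during → candidate.
Among candidates, earliest end is t=239 → proc8.

proc8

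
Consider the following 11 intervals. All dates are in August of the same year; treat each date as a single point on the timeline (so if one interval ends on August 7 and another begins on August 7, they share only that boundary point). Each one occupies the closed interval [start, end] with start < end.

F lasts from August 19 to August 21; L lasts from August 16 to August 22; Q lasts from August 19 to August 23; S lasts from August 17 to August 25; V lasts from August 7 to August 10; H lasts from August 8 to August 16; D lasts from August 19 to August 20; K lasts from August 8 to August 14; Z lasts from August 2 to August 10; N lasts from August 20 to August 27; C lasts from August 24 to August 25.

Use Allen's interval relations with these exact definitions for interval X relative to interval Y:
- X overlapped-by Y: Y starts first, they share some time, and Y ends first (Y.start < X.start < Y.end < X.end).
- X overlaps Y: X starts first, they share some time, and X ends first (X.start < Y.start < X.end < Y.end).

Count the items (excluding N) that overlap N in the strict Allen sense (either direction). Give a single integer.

4

Target N = [August 20, August 27].
C [August 24, August 25] → during → no.
D [August 19, August 20] → meets → no.
F [August 19, August 21] → overlaps → counts.
H [August 8, August 16] → before → no.
K [August 8, August 14] → before → no.
L [August 16, August 22] → overlaps → counts.
Q [August 19, August 23] → overlaps → counts.
S [August 17, August 25] → overlaps → counts.
V [August 7, August 10] → before → no.
Z [August 2, August 10] → before → no.
Total: 4.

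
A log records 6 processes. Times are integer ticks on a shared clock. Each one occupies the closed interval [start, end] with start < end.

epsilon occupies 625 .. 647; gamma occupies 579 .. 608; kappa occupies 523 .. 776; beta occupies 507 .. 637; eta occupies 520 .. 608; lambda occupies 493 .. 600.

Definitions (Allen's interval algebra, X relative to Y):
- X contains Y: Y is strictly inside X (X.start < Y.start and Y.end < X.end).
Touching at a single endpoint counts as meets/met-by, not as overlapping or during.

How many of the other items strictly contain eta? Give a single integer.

1

Target eta = [520, 608].
beta [507, 637] → contains → counts.
epsilon [625, 647] → after → no.
gamma [579, 608] → finishes → no.
kappa [523, 776] → overlapped-by → no.
lambda [493, 600] → overlaps → no.
Total: 1.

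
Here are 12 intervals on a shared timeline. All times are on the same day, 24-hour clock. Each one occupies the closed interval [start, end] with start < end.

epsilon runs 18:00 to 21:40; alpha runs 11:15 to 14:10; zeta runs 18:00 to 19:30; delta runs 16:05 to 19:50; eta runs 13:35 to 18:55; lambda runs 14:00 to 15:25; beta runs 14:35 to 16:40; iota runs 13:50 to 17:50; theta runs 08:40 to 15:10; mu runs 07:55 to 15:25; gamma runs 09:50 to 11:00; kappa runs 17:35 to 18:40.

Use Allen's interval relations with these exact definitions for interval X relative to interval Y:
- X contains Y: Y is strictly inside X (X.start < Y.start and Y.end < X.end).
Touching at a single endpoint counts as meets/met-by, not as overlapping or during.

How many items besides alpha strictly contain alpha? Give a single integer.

2

Target alpha = [11:15, 14:10].
beta [14:35, 16:40] → after → no.
delta [16:05, 19:50] → after → no.
epsilon [18:00, 21:40] → after → no.
eta [13:35, 18:55] → overlapped-by → no.
gamma [09:50, 11:00] → before → no.
iota [13:50, 17:50] → overlapped-by → no.
kappa [17:35, 18:40] → after → no.
lambda [14:00, 15:25] → overlapped-by → no.
mu [07:55, 15:25] → contains → counts.
theta [08:40, 15:10] → contains → counts.
zeta [18:00, 19:30] → after → no.
Total: 2.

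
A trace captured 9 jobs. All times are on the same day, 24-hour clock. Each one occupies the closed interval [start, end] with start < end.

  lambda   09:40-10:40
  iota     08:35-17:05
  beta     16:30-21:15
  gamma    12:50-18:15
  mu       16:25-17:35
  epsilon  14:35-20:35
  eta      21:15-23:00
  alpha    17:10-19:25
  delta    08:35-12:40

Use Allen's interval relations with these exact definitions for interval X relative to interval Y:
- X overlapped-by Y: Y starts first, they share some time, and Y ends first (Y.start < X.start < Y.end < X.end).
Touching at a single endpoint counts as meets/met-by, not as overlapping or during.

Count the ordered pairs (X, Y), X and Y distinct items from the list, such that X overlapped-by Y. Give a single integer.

10

Checking all 72 ordered pairs for relation 'overlapped-by'; matching pairs in alphabetical order:
(alpha, gamma): alpha overlapped-by gamma ✓
(alpha, mu): alpha overlapped-by mu ✓
(beta, epsilon): beta overlapped-by epsilon ✓
(beta, gamma): beta overlapped-by gamma ✓
(beta, iota): beta overlapped-by iota ✓
(beta, mu): beta overlapped-by mu ✓
(epsilon, gamma): epsilon overlapped-by gamma ✓
(epsilon, iota): epsilon overlapped-by iota ✓
(gamma, iota): gamma overlapped-by iota ✓
(mu, iota): mu overlapped-by iota ✓
Count: 10.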